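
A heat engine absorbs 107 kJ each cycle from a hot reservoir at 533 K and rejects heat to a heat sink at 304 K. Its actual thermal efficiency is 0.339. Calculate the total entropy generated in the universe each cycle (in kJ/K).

ΔS_univ ≈ 0.0319 kJ/K

W = η·Q_H = 0.339 × 107 = 36.27 kJ, so Q_C = Q_H − W = 70.73 kJ.
Entropy balance on the reservoirs: −Q_H/T_H = -0.2008 kJ/K, +Q_C/T_C = 0.2327 kJ/K.
ΔS_univ = −Q_H/T_H + Q_C/T_C = 0.0319 kJ/K (> 0, since η = 0.339 < η_Carnot = 0.430).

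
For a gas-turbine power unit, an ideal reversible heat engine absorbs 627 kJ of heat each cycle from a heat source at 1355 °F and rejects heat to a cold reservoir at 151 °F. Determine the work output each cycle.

W ≈ 416 kJ

T_H = 1355 °F → (1355 − 32) × 5/9 = 735.00 °C = 1008.15 K.
T_C = 151 °F → (151 − 32) × 5/9 = 66.11 °C = 339.26 K.
The Carnot efficiency is η = 1 − T_C/T_H = 1 − 339.26/1008.15 = 0.6635.
W = η·Q_H = 0.6635 × 627 = 416 kJ.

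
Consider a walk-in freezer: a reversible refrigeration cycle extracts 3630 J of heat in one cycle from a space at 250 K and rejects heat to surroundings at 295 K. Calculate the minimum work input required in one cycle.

For a reversible refrigerator, COP_R = T_C/(T_H − T_C) = 250.00/45.00 = 5.5556.
W = Q_C/COP_R = 3630/5.5556 = 653 J.

W_in ≈ 653 J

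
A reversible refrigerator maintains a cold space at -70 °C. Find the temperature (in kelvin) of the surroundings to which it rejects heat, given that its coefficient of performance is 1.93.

T_H ≈ 308 K

T_C = -70 °C → -70 + 273.15 = 203.15 K.
COP_R = T_C/(T_H − T_C) ⇒ T_H = T_C·(1 + 1/COP_R) = 203.15 × (1 + 1/1.93) = 308 K.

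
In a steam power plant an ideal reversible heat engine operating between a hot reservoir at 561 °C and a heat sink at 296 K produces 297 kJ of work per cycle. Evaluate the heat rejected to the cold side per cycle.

T_H = 561 °C → 561 + 273.15 = 834.15 K.
For a reversible engine, η = 1 − T_C/T_H = 1 − 296.00/834.15 = 0.6451.
Since Q_C/Q_H = T_C/T_H and Q_H = W/η, Q_C = W·T_C/(T_H − T_C) = 297 × 296.00/538.15 = 163.4 kJ.

Q_C ≈ 163.4 kJ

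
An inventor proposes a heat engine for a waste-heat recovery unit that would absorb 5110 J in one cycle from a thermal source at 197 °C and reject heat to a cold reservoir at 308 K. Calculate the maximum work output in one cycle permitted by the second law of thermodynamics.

W_max ≈ 1762 J

T_H = 197 °C → 197 + 273.15 = 470.15 K.
The upper bound on efficiency is η_max = 1 − T_C/T_H = 1 − 308.00/470.15 = 0.3449.
W_max = η_max · Q_H = 0.3449 × 5110 = 1762 J.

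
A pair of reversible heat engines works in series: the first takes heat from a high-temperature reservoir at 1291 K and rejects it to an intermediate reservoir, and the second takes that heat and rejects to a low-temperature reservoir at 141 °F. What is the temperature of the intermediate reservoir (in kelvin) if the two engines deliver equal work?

T_m ≈ 812.4 K

T_C = 141 °F → (141 − 32) × 5/9 = 60.56 °C = 333.71 K.
For reversible stages Q_m = Q_H·(T_m/T_H). Setting W₁ = Q_H(1 − T_m/T_H) equal to W₂ = Q_m(1 − T_C/T_m) = Q_H·(T_m − T_C)/T_H gives T_H − T_m = T_m − T_C, so T_m = (T_H + T_C)/2 = (1291.00 + 333.71)/2 = 812.4 K.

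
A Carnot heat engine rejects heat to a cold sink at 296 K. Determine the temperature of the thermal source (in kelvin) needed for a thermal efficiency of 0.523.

T_H ≈ 620.5 K

From η = 1 − T_C/T_H, solving for T_H gives T_H = T_C/(1 − η) = 296.00/(1 − 0.523) = 620.5 K.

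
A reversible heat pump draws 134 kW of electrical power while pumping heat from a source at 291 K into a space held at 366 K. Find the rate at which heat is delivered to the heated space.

The Carnot heat-pump COP is COP_HP = T_H/(T_H − T_C) = 366.00/75.00 = 4.8800.
Q_H = COP_HP · W = 4.8800 × 134 = 654 kW.

Q̇_H ≈ 654 kW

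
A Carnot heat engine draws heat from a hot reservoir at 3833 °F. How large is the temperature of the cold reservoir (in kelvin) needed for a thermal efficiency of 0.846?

T_H = 3833 °F → (3833 − 32) × 5/9 = 2111.67 °C = 2384.82 K.
From η = 1 − T_C/T_H, T_C = T_H·(1 − η) = 2384.82 × (1 − 0.846) = 367.3 K.

T_C ≈ 367.3 K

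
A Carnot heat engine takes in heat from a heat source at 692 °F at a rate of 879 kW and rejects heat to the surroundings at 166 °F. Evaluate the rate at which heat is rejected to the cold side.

T_H = 692 °F → (692 − 32) × 5/9 = 366.67 °C = 639.82 K.
T_C = 166 °F → (166 − 32) × 5/9 = 74.44 °C = 347.59 K.
For a reversible engine, η = 1 − T_C/T_H = 1 − 347.59/639.82 = 0.4567.
For a reversible cycle Q_C/Q_H = T_C/T_H, so Q_C = 879 × 347.59/639.82 = 477.5 kW.

Q̇_C ≈ 477.5 kW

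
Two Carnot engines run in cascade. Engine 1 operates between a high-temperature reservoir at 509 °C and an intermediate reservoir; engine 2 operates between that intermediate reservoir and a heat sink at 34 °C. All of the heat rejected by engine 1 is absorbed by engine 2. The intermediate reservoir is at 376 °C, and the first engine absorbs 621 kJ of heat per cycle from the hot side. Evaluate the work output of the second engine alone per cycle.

W₂ ≈ 271.5 kJ

T_H = 509 °C → 509 + 273.15 = 782.15 K.
T_C = 34 °C → 34 + 273.15 = 307.15 K.
T_m = 376 °C → 376 + 273.15 = 649.15 K.
Heat entering the second stage: Q_m = Q_H·(T_m/T_H) = 621 × 649.15/782.15 = 515.4 kJ.
Second-stage efficiency η₂ = 1 − T_C/T_m = 1 − 307.15/649.15 = 0.5268, so W₂ = η₂·Q_m = 271.5 kJ.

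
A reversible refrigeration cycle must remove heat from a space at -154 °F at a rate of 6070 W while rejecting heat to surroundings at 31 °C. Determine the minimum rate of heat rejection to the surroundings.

T_H = 31 °C → 31 + 273.15 = 304.15 K.
T_C = -154 °F → (-154 − 32) × 5/9 = -103.33 °C = 169.82 K.
For a reversible cycle Q_H/Q_C = T_H/T_C, so Q_H = Q_C·T_H/T_C = 6070 × 304.15/169.82 = 10900 W.

Q̇_H ≈ 10900 W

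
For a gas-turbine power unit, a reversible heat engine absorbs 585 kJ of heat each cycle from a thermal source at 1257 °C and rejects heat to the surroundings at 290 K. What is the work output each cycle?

W ≈ 474 kJ

T_H = 1257 °C → 1257 + 273.15 = 1530.15 K.
The Carnot efficiency is η = 1 − T_C/T_H = 1 − 290.00/1530.15 = 0.8105.
W = η·Q_H = 0.8105 × 585 = 474 kJ.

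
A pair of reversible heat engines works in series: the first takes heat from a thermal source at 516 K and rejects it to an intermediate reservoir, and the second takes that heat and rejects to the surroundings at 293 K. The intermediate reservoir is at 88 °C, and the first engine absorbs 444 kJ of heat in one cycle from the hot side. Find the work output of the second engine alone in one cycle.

W₂ ≈ 58.6 kJ

T_m = 88 °C → 88 + 273.15 = 361.15 K.
Heat entering the second stage: Q_m = Q_H·(T_m/T_H) = 444 × 361.15/516.00 = 311 kJ.
Second-stage efficiency η₂ = 1 − T_C/T_m = 1 − 293.00/361.15 = 0.1887, so W₂ = η₂·Q_m = 58.6 kJ.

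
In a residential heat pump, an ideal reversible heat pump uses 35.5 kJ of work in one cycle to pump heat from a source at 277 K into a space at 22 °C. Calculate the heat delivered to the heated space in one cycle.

T_H = 22 °C → 22 + 273.15 = 295.15 K.
For a reversible heat pump, COP_HP = T_H/(T_H − T_C) = 295.15/18.15 = 16.2617.
Q_H = COP_HP · W = 16.2617 × 35.5 = 577 kJ.

Q_H ≈ 577 kJ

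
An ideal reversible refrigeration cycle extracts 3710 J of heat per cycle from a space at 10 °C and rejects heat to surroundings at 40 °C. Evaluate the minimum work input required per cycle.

W_in ≈ 393.1 J

T_H = 40 °C → 40 + 273.15 = 313.15 K.
T_C = 10 °C → 10 + 273.15 = 283.15 K.
COP_R = T_C/(T_H − T_C) = 283.15/30.00 = 9.4383.
W = Q_C/COP_R = 3710/9.4383 = 393.1 J.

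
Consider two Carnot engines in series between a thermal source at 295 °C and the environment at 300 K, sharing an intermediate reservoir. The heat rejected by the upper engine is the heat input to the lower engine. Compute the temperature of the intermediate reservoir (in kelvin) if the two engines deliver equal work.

T_H = 295 °C → 295 + 273.15 = 568.15 K.
For reversible stages Q_m = Q_H·(T_m/T_H). Setting W₁ = Q_H(1 − T_m/T_H) equal to W₂ = Q_m(1 − T_C/T_m) = Q_H·(T_m − T_C)/T_H gives T_H − T_m = T_m − T_C, so T_m = (T_H + T_C)/2 = (568.15 + 300.00)/2 = 434 K.

T_m ≈ 434 K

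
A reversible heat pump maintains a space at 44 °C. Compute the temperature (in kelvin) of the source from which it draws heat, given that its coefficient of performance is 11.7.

T_C ≈ 290 K

T_H = 44 °C → 44 + 273.15 = 317.15 K.
COP_HP = T_H/(T_H − T_C) ⇒ T_C = T_H·(COP_HP − 1)/COP_HP = 317.15 × (11.7 − 1)/11.7 = 290 K.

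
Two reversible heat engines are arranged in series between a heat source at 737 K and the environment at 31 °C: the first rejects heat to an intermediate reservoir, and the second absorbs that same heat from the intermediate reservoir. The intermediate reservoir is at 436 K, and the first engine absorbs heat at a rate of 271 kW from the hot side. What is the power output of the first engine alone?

T_C = 31 °C → 31 + 273.15 = 304.15 K.
First-stage efficiency η₁ = 1 − T_m/T_H = 1 − 436.00/737.00 = 0.4084.
W₁ = η₁·Q_H = 0.4084 × 271 = 111 kW.

Ẇ₁ ≈ 111 kW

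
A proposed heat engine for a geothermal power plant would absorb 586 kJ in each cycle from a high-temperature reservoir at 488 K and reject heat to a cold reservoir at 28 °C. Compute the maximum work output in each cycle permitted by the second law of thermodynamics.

W_max ≈ 224 kJ

T_C = 28 °C → 28 + 273.15 = 301.15 K.
By the Carnot theorem, η_max = 1 − T_C/T_H = 1 − 301.15/488.00 = 0.3829.
W_max = η_max · Q_H = 0.3829 × 586 = 224 kJ.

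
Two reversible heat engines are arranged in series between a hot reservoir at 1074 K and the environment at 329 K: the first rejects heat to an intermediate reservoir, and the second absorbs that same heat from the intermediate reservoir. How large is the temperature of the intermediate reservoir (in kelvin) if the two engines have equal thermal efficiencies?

Equal efficiencies require 1 − T_m/T_H = 1 − T_C/T_m, i.e. T_m/T_H = T_C/T_m, so T_m = √(T_H·T_C) = √(1074.00 × 329.00) = 594.4 K.

T_m ≈ 594.4 K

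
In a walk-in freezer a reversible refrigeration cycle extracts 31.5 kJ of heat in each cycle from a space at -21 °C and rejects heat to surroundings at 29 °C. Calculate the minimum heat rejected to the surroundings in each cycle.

Q_H ≈ 37.7 kJ

T_H = 29 °C → 29 + 273.15 = 302.15 K.
T_C = -21 °C → -21 + 273.15 = 252.15 K.
For a reversible cycle Q_H/Q_C = T_H/T_C, so Q_H = Q_C·T_H/T_C = 31.5 × 302.15/252.15 = 37.7 kJ.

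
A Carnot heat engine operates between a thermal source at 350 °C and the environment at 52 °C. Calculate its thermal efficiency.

η ≈ 0.4782

T_H = 350 °C → 350 + 273.15 = 623.15 K.
T_C = 52 °C → 52 + 273.15 = 325.15 K.
η_rev = 1 − T_C/T_H = 1 − 325.15/623.15 = 0.4782.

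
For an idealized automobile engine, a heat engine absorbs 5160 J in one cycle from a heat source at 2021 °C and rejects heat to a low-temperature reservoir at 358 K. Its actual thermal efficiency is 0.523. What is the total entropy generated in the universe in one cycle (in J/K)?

ΔS_univ ≈ 4.63 J/K

T_H = 2021 °C → 2021 + 273.15 = 2294.15 K.
W = η·Q_H = 0.523 × 5160 = 2699 J, so Q_C = Q_H − W = 2461 J.
Entropy balance on the reservoirs: −Q_H/T_H = -2.249 J/K, +Q_C/T_C = 6.875 J/K.
ΔS_univ = −Q_H/T_H + Q_C/T_C = 4.63 J/K (> 0, since η = 0.523 < η_Carnot = 0.844).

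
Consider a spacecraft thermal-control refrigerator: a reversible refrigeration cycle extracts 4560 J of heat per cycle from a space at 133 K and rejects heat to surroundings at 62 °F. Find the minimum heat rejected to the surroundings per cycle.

T_H = 62 °F → (62 − 32) × 5/9 = 16.67 °C = 289.82 K.
For a reversible cycle Q_H/Q_C = T_H/T_C, so Q_H = Q_C·T_H/T_C = 4560 × 289.82/133.00 = 9937 J.

Q_H ≈ 9937 J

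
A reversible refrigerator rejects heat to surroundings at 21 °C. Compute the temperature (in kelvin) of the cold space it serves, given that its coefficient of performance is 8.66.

T_H = 21 °C → 21 + 273.15 = 294.15 K.
COP_R = T_C/(T_H − T_C) ⇒ T_C = T_H·COP_R/(1 + COP_R) = 294.15 × 8.66/(1 + 8.66) = 264 K.

T_C ≈ 264 K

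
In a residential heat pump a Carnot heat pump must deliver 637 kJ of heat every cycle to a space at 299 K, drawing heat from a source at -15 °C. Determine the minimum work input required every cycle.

W_in ≈ 87.03 kJ

T_C = -15 °C → -15 + 273.15 = 258.15 K.
Reversible heating COP: COP_HP = T_H/(T_H − T_C) = 299.00/40.85 = 7.3195.
W = Q_H/COP_HP = 637/7.3195 = 87.03 kJ.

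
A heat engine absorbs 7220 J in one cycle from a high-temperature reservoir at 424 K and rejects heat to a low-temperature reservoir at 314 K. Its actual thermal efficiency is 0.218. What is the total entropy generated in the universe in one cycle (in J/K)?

W = η·Q_H = 0.218 × 7220 = 1574 J, so Q_C = Q_H − W = 5646 J.
The hot reservoir loses entropy Q_H/T_H = 7220/424.00 = 17.03 J/K; the cold reservoir gains Q_C/T_C = 5646/314.00 = 17.98 J/K.
ΔS_univ = −Q_H/T_H + Q_C/T_C = 0.953 J/K (> 0, since η = 0.218 < η_Carnot = 0.259).

ΔS_univ ≈ 0.953 J/K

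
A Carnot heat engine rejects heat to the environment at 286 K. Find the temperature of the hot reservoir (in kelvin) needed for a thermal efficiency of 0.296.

From η = 1 − T_C/T_H, solving for T_H gives T_H = T_C/(1 − η) = 286.00/(1 − 0.296) = 406 K.

T_H ≈ 406 K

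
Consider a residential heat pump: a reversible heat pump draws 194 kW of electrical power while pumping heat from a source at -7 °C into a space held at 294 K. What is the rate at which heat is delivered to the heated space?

Q̇_H ≈ 2050 kW

T_C = -7 °C → -7 + 273.15 = 266.15 K.
Reversible heating COP: COP_HP = T_H/(T_H − T_C) = 294.00/27.85 = 10.5566.
Q_H = COP_HP · W = 10.5566 × 194 = 2050 kW.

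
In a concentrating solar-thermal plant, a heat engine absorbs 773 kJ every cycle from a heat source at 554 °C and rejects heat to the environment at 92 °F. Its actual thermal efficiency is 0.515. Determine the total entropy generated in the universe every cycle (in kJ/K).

ΔS_univ ≈ 0.2887 kJ/K

T_H = 554 °C → 554 + 273.15 = 827.15 K.
T_C = 92 °F → (92 − 32) × 5/9 = 33.33 °C = 306.48 K.
W = η·Q_H = 0.515 × 773 = 398.1 kJ, so Q_C = Q_H − W = 374.9 kJ.
The hot reservoir loses entropy Q_H/T_H = 773/827.15 = 0.9345 kJ/K; the cold reservoir gains Q_C/T_C = 374.9/306.48 = 1.223 kJ/K.
ΔS_univ = −Q_H/T_H + Q_C/T_C = 0.2887 kJ/K (> 0, since η = 0.515 < η_Carnot = 0.629).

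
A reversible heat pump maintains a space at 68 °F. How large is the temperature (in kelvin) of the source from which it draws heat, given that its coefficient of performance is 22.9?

T_C ≈ 280 K

T_H = 68 °F → (68 − 32) × 5/9 = 20.00 °C = 293.15 K.
COP_HP = T_H/(T_H − T_C) ⇒ T_C = T_H·(COP_HP − 1)/COP_HP = 293.15 × (22.9 − 1)/22.9 = 280 K.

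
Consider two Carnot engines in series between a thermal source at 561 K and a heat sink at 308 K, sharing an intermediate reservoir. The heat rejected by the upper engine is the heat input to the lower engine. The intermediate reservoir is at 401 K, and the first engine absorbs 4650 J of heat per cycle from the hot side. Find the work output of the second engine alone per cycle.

Heat entering the second stage: Q_m = Q_H·(T_m/T_H) = 4650 × 401.00/561.00 = 3320 J.
Second-stage efficiency η₂ = 1 − T_C/T_m = 1 − 308.00/401.00 = 0.2319, so W₂ = η₂·Q_m = 771 J.

W₂ ≈ 771 J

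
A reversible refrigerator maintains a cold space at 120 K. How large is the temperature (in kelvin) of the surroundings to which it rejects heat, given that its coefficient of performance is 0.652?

COP_R = T_C/(T_H − T_C) ⇒ T_H = T_C·(1 + 1/COP_R) = 120.00 × (1 + 1/0.652) = 304 K.

T_H ≈ 304 K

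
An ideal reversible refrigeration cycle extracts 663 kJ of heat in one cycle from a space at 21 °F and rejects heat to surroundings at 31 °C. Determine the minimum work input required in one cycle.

W_in ≈ 92.1 kJ

T_H = 31 °C → 31 + 273.15 = 304.15 K.
T_C = 21 °F → (21 − 32) × 5/9 = -6.11 °C = 267.04 K.
The reversible coefficient of performance is COP_R = T_C/(T_H − T_C) = 267.04/37.11 = 7.1957.
W = Q_C/COP_R = 663/7.1957 = 92.1 kJ.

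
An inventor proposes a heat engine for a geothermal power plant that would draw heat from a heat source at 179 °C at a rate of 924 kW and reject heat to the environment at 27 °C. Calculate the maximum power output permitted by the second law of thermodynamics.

Ẇ_max ≈ 311 kW

T_H = 179 °C → 179 + 273.15 = 452.15 K.
T_C = 27 °C → 27 + 273.15 = 300.15 K.
No engine can exceed the Carnot limit: η_max = 1 − T_C/T_H = 1 − 300.15/452.15 = 0.3362.
W_max = η_max · Q_H = 0.3362 × 924 = 311 kW.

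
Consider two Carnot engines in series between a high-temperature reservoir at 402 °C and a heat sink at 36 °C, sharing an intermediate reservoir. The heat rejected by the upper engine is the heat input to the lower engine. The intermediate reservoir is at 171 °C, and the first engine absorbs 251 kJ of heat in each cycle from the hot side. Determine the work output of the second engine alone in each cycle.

T_H = 402 °C → 402 + 273.15 = 675.15 K.
T_C = 36 °C → 36 + 273.15 = 309.15 K.
T_m = 171 °C → 171 + 273.15 = 444.15 K.
Heat entering the second stage: Q_m = Q_H·(T_m/T_H) = 251 × 444.15/675.15 = 165 kJ.
Second-stage efficiency η₂ = 1 − T_C/T_m = 1 − 309.15/444.15 = 0.3040, so W₂ = η₂·Q_m = 50.2 kJ.

W₂ ≈ 50.2 kJ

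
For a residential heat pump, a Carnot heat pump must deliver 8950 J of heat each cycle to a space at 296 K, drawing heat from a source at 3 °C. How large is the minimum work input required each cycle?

W_in ≈ 600 J

T_C = 3 °C → 3 + 273.15 = 276.15 K.
The Carnot heat-pump COP is COP_HP = T_H/(T_H − T_C) = 296.00/19.85 = 14.9118.
W = Q_H/COP_HP = 8950/14.9118 = 600 J.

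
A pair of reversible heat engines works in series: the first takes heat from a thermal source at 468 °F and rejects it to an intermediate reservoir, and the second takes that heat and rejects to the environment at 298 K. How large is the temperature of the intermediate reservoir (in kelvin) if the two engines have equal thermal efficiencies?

T_H = 468 °F → (468 − 32) × 5/9 = 242.22 °C = 515.37 K.
Equal efficiencies require 1 − T_m/T_H = 1 − T_C/T_m, i.e. T_m/T_H = T_C/T_m, so T_m = √(T_H·T_C) = √(515.37 × 298.00) = 392 K.

T_m ≈ 392 K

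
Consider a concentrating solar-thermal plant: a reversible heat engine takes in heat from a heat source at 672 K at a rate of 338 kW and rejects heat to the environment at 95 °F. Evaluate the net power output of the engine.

Ẇ ≈ 183.0 kW

T_C = 95 °F → (95 − 32) × 5/9 = 35.00 °C = 308.15 K.
Since the cycle is reversible, η = 1 − T_C/T_H = 1 − 308.15/672.00 = 0.5414.
W = η·Q_H = 0.5414 × 338 = 183.0 kW.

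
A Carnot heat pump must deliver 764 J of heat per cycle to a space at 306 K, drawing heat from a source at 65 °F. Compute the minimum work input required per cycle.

T_C = 65 °F → (65 − 32) × 5/9 = 18.33 °C = 291.48 K.
For a reversible heat pump, COP_HP = T_H/(T_H − T_C) = 306.00/14.52 = 21.0792.
W = Q_H/COP_HP = 764/21.0792 = 36.24 J.

W_in ≈ 36.24 J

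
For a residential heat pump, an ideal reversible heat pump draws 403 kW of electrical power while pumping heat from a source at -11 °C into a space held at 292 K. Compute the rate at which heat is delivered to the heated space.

Q̇_H ≈ 3940 kW

T_C = -11 °C → -11 + 273.15 = 262.15 K.
For a reversible heat pump, COP_HP = T_H/(T_H − T_C) = 292.00/29.85 = 9.7822.
Q_H = COP_HP · W = 9.7822 × 403 = 3940 kW.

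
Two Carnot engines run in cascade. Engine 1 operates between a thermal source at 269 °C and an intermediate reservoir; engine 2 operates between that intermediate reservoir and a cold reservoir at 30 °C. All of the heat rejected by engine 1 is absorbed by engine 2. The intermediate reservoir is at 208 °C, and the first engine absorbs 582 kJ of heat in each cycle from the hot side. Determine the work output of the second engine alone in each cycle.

T_H = 269 °C → 269 + 273.15 = 542.15 K.
T_C = 30 °C → 30 + 273.15 = 303.15 K.
T_m = 208 °C → 208 + 273.15 = 481.15 K.
Heat entering the second stage: Q_m = Q_H·(T_m/T_H) = 582 × 481.15/542.15 = 517 kJ.
Second-stage efficiency η₂ = 1 − T_C/T_m = 1 − 303.15/481.15 = 0.3699, so W₂ = η₂·Q_m = 191 kJ.

W₂ ≈ 191 kJ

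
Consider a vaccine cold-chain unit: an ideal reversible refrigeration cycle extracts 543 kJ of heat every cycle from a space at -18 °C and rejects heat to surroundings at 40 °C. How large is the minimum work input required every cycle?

W_in ≈ 123 kJ

T_H = 40 °C → 40 + 273.15 = 313.15 K.
T_C = -18 °C → -18 + 273.15 = 255.15 K.
Carnot COP: COP_R = T_C/(T_H − T_C) = 255.15/58.00 = 4.3991.
W = Q_C/COP_R = 543/4.3991 = 123 kJ.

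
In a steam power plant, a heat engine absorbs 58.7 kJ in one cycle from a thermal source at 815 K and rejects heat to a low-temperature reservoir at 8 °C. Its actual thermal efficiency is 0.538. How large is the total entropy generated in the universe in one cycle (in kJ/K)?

T_C = 8 °C → 8 + 273.15 = 281.15 K.
W = η·Q_H = 0.538 × 58.7 = 31.58 kJ, so Q_C = Q_H − W = 27.12 kJ.
The hot reservoir loses entropy Q_H/T_H = 58.7/815.00 = 0.07202 kJ/K; the cold reservoir gains Q_C/T_C = 27.12/281.15 = 0.09646 kJ/K.
ΔS_univ = −Q_H/T_H + Q_C/T_C = 0.0244 kJ/K (> 0, since η = 0.538 < η_Carnot = 0.655).

ΔS_univ ≈ 0.0244 kJ/K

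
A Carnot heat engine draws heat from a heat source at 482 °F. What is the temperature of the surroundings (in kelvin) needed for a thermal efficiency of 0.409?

T_C ≈ 309 K

T_H = 482 °F → (482 − 32) × 5/9 = 250.00 °C = 523.15 K.
From η = 1 − T_C/T_H, T_C = T_H·(1 − η) = 523.15 × (1 − 0.409) = 309 K.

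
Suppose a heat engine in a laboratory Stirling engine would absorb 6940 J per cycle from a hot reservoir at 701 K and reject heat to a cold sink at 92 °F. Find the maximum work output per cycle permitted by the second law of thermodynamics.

T_C = 92 °F → (92 − 32) × 5/9 = 33.33 °C = 306.48 K.
By the Carnot theorem, η_max = 1 − T_C/T_H = 1 − 306.48/701.00 = 0.5628.
W_max = η_max · Q_H = 0.5628 × 6940 = 3906 J.

W_max ≈ 3906 J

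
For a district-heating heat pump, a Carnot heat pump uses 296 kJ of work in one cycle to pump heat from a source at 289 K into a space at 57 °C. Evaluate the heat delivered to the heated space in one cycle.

T_H = 57 °C → 57 + 273.15 = 330.15 K.
Reversible heating COP: COP_HP = T_H/(T_H − T_C) = 330.15/41.15 = 8.0231.
Q_H = COP_HP · W = 8.0231 × 296 = 2370 kJ.

Q_H ≈ 2370 kJ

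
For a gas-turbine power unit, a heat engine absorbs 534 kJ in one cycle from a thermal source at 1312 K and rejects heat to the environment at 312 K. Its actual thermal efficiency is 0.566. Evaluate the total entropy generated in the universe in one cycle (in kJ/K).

ΔS_univ ≈ 0.336 kJ/K

W = η·Q_H = 0.566 × 534 = 302.2 kJ, so Q_C = Q_H − W = 231.8 kJ.
Entropy balance on the reservoirs: −Q_H/T_H = -0.4070 kJ/K, +Q_C/T_C = 0.7428 kJ/K.
ΔS_univ = −Q_H/T_H + Q_C/T_C = 0.336 kJ/K (> 0, since η = 0.566 < η_Carnot = 0.762).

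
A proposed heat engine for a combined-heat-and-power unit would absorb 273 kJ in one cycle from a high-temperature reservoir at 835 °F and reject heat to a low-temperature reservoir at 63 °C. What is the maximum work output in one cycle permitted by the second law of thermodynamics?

W_max ≈ 145 kJ

T_H = 835 °F → (835 − 32) × 5/9 = 446.11 °C = 719.26 K.
T_C = 63 °C → 63 + 273.15 = 336.15 K.
The second-law ceiling is the Carnot efficiency, η_max = 1 − T_C/T_H = 1 − 336.15/719.26 = 0.5326.
W_max = η_max · Q_H = 0.5326 × 273 = 145 kJ.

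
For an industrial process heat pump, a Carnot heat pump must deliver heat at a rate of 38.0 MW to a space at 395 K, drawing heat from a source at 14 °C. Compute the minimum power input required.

T_C = 14 °C → 14 + 273.15 = 287.15 K.
The Carnot heat-pump COP is COP_HP = T_H/(T_H − T_C) = 395.00/107.85 = 3.6625.
W = Q_H/COP_HP = 38.0/3.6625 = 10.4 MW.

Ẇ_in ≈ 10.4 MW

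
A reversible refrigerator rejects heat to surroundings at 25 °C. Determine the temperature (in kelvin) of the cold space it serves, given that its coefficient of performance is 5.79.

T_C ≈ 254 K

T_H = 25 °C → 25 + 273.15 = 298.15 K.
COP_R = T_C/(T_H − T_C) ⇒ T_C = T_H·COP_R/(1 + COP_R) = 298.15 × 5.79/(1 + 5.79) = 254 K.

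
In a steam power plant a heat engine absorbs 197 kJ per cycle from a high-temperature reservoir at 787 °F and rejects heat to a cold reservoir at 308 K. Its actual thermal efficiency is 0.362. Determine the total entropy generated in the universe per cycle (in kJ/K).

ΔS_univ ≈ 0.124 kJ/K

T_H = 787 °F → (787 − 32) × 5/9 = 419.44 °C = 692.59 K.
W = η·Q_H = 0.362 × 197 = 71.31 kJ, so Q_C = Q_H − W = 125.7 kJ.
Entropy balance on the reservoirs: −Q_H/T_H = -0.2844 kJ/K, +Q_C/T_C = 0.4081 kJ/K.
ΔS_univ = −Q_H/T_H + Q_C/T_C = 0.124 kJ/K (> 0, since η = 0.362 < η_Carnot = 0.555).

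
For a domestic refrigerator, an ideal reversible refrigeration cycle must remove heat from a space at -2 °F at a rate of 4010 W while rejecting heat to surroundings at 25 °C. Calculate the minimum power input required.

Ẇ_in ≈ 692 W

T_H = 25 °C → 25 + 273.15 = 298.15 K.
T_C = -2 °F → (-2 − 32) × 5/9 = -18.89 °C = 254.26 K.
The reversible coefficient of performance is COP_R = T_C/(T_H − T_C) = 254.26/43.89 = 5.7933.
W = Q_C/COP_R = 4010/5.7933 = 692 W.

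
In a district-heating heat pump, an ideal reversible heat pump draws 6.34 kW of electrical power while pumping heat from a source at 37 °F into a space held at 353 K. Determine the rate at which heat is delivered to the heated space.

Q̇_H ≈ 29.0 kW

T_C = 37 °F → (37 − 32) × 5/9 = 2.78 °C = 275.93 K.
COP_HP = T_H/(T_H − T_C) = 353.00/77.07 = 4.5801.
Q_H = COP_HP · W = 4.5801 × 6.34 = 29.0 kW.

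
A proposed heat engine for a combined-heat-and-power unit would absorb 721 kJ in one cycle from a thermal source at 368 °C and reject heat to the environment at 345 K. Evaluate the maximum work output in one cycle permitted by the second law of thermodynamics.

T_H = 368 °C → 368 + 273.15 = 641.15 K.
By the Carnot theorem, η_max = 1 − T_C/T_H = 1 − 345.00/641.15 = 0.4619.
W_max = η_max · Q_H = 0.4619 × 721 = 333 kJ.

W_max ≈ 333 kJ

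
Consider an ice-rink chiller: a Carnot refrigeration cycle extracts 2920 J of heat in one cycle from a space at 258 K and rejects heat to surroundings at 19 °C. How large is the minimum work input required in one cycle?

W_in ≈ 387 J

T_H = 19 °C → 19 + 273.15 = 292.15 K.
For a reversible refrigerator, COP_R = T_C/(T_H − T_C) = 258.00/34.15 = 7.5549.
W = Q_C/COP_R = 2920/7.5549 = 387 J.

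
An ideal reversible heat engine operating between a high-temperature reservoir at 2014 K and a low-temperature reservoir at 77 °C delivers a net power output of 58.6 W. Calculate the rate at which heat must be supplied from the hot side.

Q̇_H ≈ 70.9 W

T_C = 77 °C → 77 + 273.15 = 350.15 K.
η_rev = 1 − T_C/T_H = 1 − 350.15/2014.00 = 0.8261.
Q_H = W/η = 58.6/0.8261 = 70.9 W.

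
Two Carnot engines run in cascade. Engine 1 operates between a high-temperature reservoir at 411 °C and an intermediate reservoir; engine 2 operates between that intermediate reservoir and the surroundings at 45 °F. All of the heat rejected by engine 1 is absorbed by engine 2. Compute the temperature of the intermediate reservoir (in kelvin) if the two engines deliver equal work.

T_m ≈ 482.3 K

T_H = 411 °C → 411 + 273.15 = 684.15 K.
T_C = 45 °F → (45 − 32) × 5/9 = 7.22 °C = 280.37 K.
For reversible stages Q_m = Q_H·(T_m/T_H). Setting W₁ = Q_H(1 − T_m/T_H) equal to W₂ = Q_m(1 − T_C/T_m) = Q_H·(T_m − T_C)/T_H gives T_H − T_m = T_m − T_C, so T_m = (T_H + T_C)/2 = (684.15 + 280.37)/2 = 482.3 K.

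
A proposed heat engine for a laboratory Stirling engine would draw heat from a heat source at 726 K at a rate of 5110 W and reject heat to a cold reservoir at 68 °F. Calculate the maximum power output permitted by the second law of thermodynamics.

T_C = 68 °F → (68 − 32) × 5/9 = 20.00 °C = 293.15 K.
The upper bound on efficiency is η_max = 1 − T_C/T_H = 1 − 293.15/726.00 = 0.5962.
W_max = η_max · Q_H = 0.5962 × 5110 = 3050 W.

Ẇ_max ≈ 3050 W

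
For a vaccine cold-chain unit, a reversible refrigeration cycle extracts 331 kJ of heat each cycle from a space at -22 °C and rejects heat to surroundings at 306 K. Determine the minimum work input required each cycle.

W_in ≈ 72.3 kJ

T_C = -22 °C → -22 + 273.15 = 251.15 K.
Carnot COP: COP_R = T_C/(T_H − T_C) = 251.15/54.85 = 4.5789.
W = Q_C/COP_R = 331/4.5789 = 72.3 kJ.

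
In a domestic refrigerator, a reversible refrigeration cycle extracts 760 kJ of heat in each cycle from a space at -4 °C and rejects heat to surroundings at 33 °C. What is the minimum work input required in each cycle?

T_H = 33 °C → 33 + 273.15 = 306.15 K.
T_C = -4 °C → -4 + 273.15 = 269.15 K.
The reversible coefficient of performance is COP_R = T_C/(T_H − T_C) = 269.15/37.00 = 7.2743.
W = Q_C/COP_R = 760/7.2743 = 104 kJ.

W_in ≈ 104 kJ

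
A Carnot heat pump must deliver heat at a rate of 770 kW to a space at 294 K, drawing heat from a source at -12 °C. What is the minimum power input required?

Ẇ_in ≈ 86.04 kW

T_C = -12 °C → -12 + 273.15 = 261.15 K.
For a reversible heat pump, COP_HP = T_H/(T_H − T_C) = 294.00/32.85 = 8.9498.
W = Q_H/COP_HP = 770/8.9498 = 86.04 kW.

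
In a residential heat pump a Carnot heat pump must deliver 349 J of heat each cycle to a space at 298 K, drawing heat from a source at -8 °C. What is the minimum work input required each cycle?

T_C = -8 °C → -8 + 273.15 = 265.15 K.
Reversible heating COP: COP_HP = T_H/(T_H − T_C) = 298.00/32.85 = 9.0715.
W = Q_H/COP_HP = 349/9.0715 = 38.47 J.

W_in ≈ 38.47 J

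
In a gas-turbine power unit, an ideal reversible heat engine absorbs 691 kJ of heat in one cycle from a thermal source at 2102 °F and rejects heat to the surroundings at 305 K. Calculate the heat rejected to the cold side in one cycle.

T_H = 2102 °F → (2102 − 32) × 5/9 = 1150.00 °C = 1423.15 K.
The Carnot efficiency is η = 1 − T_C/T_H = 1 − 305.00/1423.15 = 0.7857.
For a reversible cycle Q_C/Q_H = T_C/T_H, so Q_C = 691 × 305.00/1423.15 = 148 kJ.

Q_C ≈ 148 kJ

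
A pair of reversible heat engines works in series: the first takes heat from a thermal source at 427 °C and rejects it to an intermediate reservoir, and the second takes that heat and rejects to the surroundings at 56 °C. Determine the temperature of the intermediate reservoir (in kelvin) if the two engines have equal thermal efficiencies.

T_H = 427 °C → 427 + 273.15 = 700.15 K.
T_C = 56 °C → 56 + 273.15 = 329.15 K.
Equal efficiencies require 1 − T_m/T_H = 1 − T_C/T_m, i.e. T_m/T_H = T_C/T_m, so T_m = √(T_H·T_C) = √(700.15 × 329.15) = 480 K.

T_m ≈ 480 K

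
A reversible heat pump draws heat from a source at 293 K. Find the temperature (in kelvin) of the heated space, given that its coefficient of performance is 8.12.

T_H ≈ 334 K

COP_HP = T_H/(T_H − T_C) ⇒ T_H = T_C·COP_HP/(COP_HP − 1) = 293.00 × 8.12/(8.12 − 1) = 334 K.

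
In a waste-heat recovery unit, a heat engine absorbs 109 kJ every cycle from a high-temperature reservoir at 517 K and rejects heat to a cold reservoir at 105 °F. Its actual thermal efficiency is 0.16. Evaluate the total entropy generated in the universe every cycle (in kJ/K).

T_C = 105 °F → (105 − 32) × 5/9 = 40.56 °C = 313.71 K.
W = η·Q_H = 0.16 × 109 = 17.44 kJ, so Q_C = Q_H − W = 91.56 kJ.
Entropy balance on the reservoirs: −Q_H/T_H = -0.2108 kJ/K, +Q_C/T_C = 0.2919 kJ/K.
ΔS_univ = −Q_H/T_H + Q_C/T_C = 0.08103 kJ/K (> 0, since η = 0.16 < η_Carnot = 0.393).

ΔS_univ ≈ 0.08103 kJ/K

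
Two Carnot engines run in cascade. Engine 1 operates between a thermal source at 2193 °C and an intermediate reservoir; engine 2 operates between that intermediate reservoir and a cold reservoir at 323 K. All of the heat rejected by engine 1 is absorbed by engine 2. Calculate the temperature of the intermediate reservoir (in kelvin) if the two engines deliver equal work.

T_m ≈ 1390 K

T_H = 2193 °C → 2193 + 273.15 = 2466.15 K.
For reversible stages Q_m = Q_H·(T_m/T_H). Setting W₁ = Q_H(1 − T_m/T_H) equal to W₂ = Q_m(1 − T_C/T_m) = Q_H·(T_m − T_C)/T_H gives T_H − T_m = T_m − T_C, so T_m = (T_H + T_C)/2 = (2466.15 + 323.00)/2 = 1390 K.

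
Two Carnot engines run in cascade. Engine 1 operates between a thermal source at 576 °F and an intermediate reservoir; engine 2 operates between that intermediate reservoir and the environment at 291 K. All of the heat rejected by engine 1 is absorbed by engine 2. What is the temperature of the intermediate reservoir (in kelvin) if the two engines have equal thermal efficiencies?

T_m ≈ 409.2 K

T_H = 576 °F → (576 − 32) × 5/9 = 302.22 °C = 575.37 K.
Equal efficiencies require 1 − T_m/T_H = 1 − T_C/T_m, i.e. T_m/T_H = T_C/T_m, so T_m = √(T_H·T_C) = √(575.37 × 291.00) = 409.2 K.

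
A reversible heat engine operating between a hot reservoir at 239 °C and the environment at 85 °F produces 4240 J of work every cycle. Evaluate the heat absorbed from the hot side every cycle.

T_H = 239 °C → 239 + 273.15 = 512.15 K.
T_C = 85 °F → (85 − 32) × 5/9 = 29.44 °C = 302.59 K.
For a reversible engine, η = 1 − T_C/T_H = 1 − 302.59/512.15 = 0.4092.
Q_H = W/η = 4240/0.4092 = 10400 J.

Q_H ≈ 10400 J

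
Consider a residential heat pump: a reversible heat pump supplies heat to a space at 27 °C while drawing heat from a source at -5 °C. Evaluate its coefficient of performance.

T_H = 27 °C → 27 + 273.15 = 300.15 K.
T_C = -5 °C → -5 + 273.15 = 268.15 K.
The Carnot heat-pump COP is COP_HP = T_H/(T_H − T_C) = 300.15/(300.15 − 268.15) = 9.38.

COP_HP ≈ 9.38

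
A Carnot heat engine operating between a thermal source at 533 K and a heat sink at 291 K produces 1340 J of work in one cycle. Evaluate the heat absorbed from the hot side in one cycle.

η_rev = 1 − T_C/T_H = 1 − 291.00/533.00 = 0.4540.
Q_H = W/η = 1340/0.4540 = 2950 J.

Q_H ≈ 2950 J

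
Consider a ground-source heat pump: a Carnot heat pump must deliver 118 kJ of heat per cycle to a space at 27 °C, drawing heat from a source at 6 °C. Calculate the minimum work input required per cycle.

T_H = 27 °C → 27 + 273.15 = 300.15 K.
T_C = 6 °C → 6 + 273.15 = 279.15 K.
For a reversible heat pump, COP_HP = T_H/(T_H − T_C) = 300.15/21.00 = 14.2929.
W = Q_H/COP_HP = 118/14.2929 = 8.26 kJ.

W_in ≈ 8.26 kJ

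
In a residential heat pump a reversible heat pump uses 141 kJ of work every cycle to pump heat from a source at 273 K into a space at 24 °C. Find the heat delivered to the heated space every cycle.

T_H = 24 °C → 24 + 273.15 = 297.15 K.
For a reversible heat pump, COP_HP = T_H/(T_H − T_C) = 297.15/24.15 = 12.3043.
Q_H = COP_HP · W = 12.3043 × 141 = 1735 kJ.

Q_H ≈ 1735 kJ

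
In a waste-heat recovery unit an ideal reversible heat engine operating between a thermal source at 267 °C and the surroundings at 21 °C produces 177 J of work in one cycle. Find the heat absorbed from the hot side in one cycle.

Q_H ≈ 389 J

T_H = 267 °C → 267 + 273.15 = 540.15 K.
T_C = 21 °C → 21 + 273.15 = 294.15 K.
For a reversible engine, η = 1 − T_C/T_H = 1 − 294.15/540.15 = 0.4554.
Q_H = W/η = 177/0.4554 = 389 J.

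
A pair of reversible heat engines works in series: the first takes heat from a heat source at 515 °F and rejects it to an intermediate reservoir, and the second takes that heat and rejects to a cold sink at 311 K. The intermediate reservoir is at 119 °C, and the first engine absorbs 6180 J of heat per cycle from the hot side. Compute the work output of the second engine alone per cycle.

T_H = 515 °F → (515 − 32) × 5/9 = 268.33 °C = 541.48 K.
T_m = 119 °C → 119 + 273.15 = 392.15 K.
Heat entering the second stage: Q_m = Q_H·(T_m/T_H) = 6180 × 392.15/541.48 = 4480 J.
Second-stage efficiency η₂ = 1 − T_C/T_m = 1 − 311.00/392.15 = 0.2069, so W₂ = η₂·Q_m = 926 J.

W₂ ≈ 926 J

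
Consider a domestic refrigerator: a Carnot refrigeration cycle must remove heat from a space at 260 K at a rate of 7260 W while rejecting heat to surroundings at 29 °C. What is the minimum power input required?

T_H = 29 °C → 29 + 273.15 = 302.15 K.
The reversible coefficient of performance is COP_R = T_C/(T_H − T_C) = 260.00/42.15 = 6.1684.
W = Q_C/COP_R = 7260/6.1684 = 1177 W.

Ẇ_in ≈ 1177 W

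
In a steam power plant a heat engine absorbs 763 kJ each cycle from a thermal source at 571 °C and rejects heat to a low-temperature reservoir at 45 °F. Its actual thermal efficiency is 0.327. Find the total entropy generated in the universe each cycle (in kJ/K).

T_H = 571 °C → 571 + 273.15 = 844.15 K.
T_C = 45 °F → (45 − 32) × 5/9 = 7.22 °C = 280.37 K.
W = η·Q_H = 0.327 × 763 = 249.5 kJ, so Q_C = Q_H − W = 513.5 kJ.
Reservoir entropy changes: ΔS_H = −Q_H/T_H = −763/844.15 = -0.9039 kJ/K and ΔS_C = +Q_C/T_C = 513.5/280.37 = 1.831 kJ/K.
ΔS_univ = −Q_H/T_H + Q_C/T_C = 0.928 kJ/K (> 0, since η = 0.327 < η_Carnot = 0.668).

ΔS_univ ≈ 0.928 kJ/K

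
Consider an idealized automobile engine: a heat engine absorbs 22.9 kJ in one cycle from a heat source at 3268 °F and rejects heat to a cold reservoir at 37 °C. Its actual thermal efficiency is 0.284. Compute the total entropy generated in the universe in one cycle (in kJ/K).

ΔS_univ ≈ 0.0418 kJ/K

T_H = 3268 °F → (3268 − 32) × 5/9 = 1797.78 °C = 2070.93 K.
T_C = 37 °C → 37 + 273.15 = 310.15 K.
W = η·Q_H = 0.284 × 22.9 = 6.504 kJ, so Q_C = Q_H − W = 16.40 kJ.
Reservoir entropy changes: ΔS_H = −Q_H/T_H = −22.9/2070.93 = -0.01106 kJ/K and ΔS_C = +Q_C/T_C = 16.40/310.15 = 0.05287 kJ/K.
ΔS_univ = −Q_H/T_H + Q_C/T_C = 0.0418 kJ/K (> 0, since η = 0.284 < η_Carnot = 0.850).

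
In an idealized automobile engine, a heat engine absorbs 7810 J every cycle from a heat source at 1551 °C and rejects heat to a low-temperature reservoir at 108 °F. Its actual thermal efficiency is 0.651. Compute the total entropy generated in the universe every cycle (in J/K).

ΔS_univ ≈ 4.361 J/K

T_H = 1551 °C → 1551 + 273.15 = 1824.15 K.
T_C = 108 °F → (108 − 32) × 5/9 = 42.22 °C = 315.37 K.
W = η·Q_H = 0.651 × 7810 = 5084 J, so Q_C = Q_H − W = 2726 J.
The hot reservoir loses entropy Q_H/T_H = 7810/1824.15 = 4.281 J/K; the cold reservoir gains Q_C/T_C = 2726/315.37 = 8.643 J/K.
ΔS_univ = −Q_H/T_H + Q_C/T_C = 4.361 J/K (> 0, since η = 0.651 < η_Carnot = 0.827).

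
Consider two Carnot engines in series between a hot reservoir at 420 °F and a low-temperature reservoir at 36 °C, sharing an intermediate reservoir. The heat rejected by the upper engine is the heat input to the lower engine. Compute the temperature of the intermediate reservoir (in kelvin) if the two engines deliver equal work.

T_H = 420 °F → (420 − 32) × 5/9 = 215.56 °C = 488.71 K.
T_C = 36 °C → 36 + 273.15 = 309.15 K.
For reversible stages Q_m = Q_H·(T_m/T_H). Setting W₁ = Q_H(1 − T_m/T_H) equal to W₂ = Q_m(1 − T_C/T_m) = Q_H·(T_m − T_C)/T_H gives T_H − T_m = T_m − T_C, so T_m = (T_H + T_C)/2 = (488.71 + 309.15)/2 = 399 K.

T_m ≈ 399 K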